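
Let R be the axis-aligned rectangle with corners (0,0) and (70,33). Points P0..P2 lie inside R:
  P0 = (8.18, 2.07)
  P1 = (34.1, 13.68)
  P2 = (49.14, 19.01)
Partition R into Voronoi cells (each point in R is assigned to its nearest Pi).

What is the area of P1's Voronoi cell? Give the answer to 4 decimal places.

1. box [0,70]×[0,33]: [(0, 0) (70, 0) (70, 33) (0, 33)]
2. ⊥bis P1·P0 via (21.14,7.875): [(24.6673, 0) (70, 0) (70, 33) (9.8861, 33)]  |A|=1739.8683
3. ⊥bis P1·P2 via (41.62,16.345): [(24.6673, 0) (47.4125, 0) (35.7177, 33) (9.8861, 33)]  |A|=801.5156
4. canonical 4-gon: [(24.6673, 0) (47.4125, 0) (35.7177, 33) (9.8861, 33)]
5. shoelace: 801.5156

Area of P1's cell: 801.5156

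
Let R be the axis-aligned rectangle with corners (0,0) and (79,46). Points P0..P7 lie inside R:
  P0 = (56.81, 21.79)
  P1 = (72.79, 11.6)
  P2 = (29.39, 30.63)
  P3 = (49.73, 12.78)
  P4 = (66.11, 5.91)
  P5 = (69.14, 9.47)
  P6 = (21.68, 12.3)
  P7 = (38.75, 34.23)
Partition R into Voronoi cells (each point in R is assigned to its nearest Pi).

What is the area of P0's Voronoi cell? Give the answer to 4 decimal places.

1. box [0,79]×[0,46]: [(0, 0) (79, 0) (79, 46) (0, 46)]
2. ⊥bis P0·P1 via (64.8,16.695): [(0, 0) (54.1541, 0) (79, 38.9635) (79, 46) (0, 46)]  |A|=3149.9577
3. ⊥bis P0·P2 via (43.1,26.21): [(34.6501, 0) (54.1541, 0) (79, 38.9635) (79, 46) (49.4801, 46)]  |A|=1214.9622
4. ⊥bis P0·P3 via (53.27,17.285): [(42.8599, 25.4652) (61.2018, 11.0523) (79, 38.9635) (79, 46) (49.4801, 46)]  |A|=814.477
5. ⊥bis P0·P4 via (61.46,13.85): [(42.8599, 25.4652) (59.272, 12.5686) (63.8953, 15.2762) (79, 38.9635) (79, 46) (49.4801, 46)]  |A|=808.3593
6. ⊥bis P0·P5 via (62.975,15.63): [(42.8599, 25.4652) (59.272, 12.5686) (60.8247, 13.4779) (66.1421, 18.7996) (79, 38.9635) (79, 46) (49.4801, 46)]  |A|=804.9699
7. ⊥bis P0·P6 via (39.245,17.045): [(42.8599, 25.4652) (59.272, 12.5686) (60.8247, 13.4779) (66.1421, 18.7996) (79, 38.9635) (79, 46) (49.4801, 46)]  |A|=804.9699
8. ⊥bis P0·P7 via (47.78,28.01): [(44.9148, 23.8504) (59.272, 12.5686) (60.8247, 13.4779) (66.1421, 18.7996) (79, 38.9635) (79, 46) (60.1718, 46)]  |A|=660.1184
9. canonical 7-gon: [(44.9148, 23.8504) (59.272, 12.5686) (60.8247, 13.4779) (66.1421, 18.7996) (79, 38.9635) (79, 46) (60.1718, 46)]
10. shoelace: 660.1184

Area of P0's cell: 660.1184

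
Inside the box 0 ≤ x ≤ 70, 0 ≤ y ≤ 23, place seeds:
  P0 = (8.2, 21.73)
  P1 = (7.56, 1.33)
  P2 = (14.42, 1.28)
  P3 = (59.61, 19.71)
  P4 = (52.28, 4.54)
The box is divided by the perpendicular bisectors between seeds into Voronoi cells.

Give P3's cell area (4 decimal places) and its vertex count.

1. box [0,70]×[0,23]: [(0, 0) (70, 0) (70, 23) (0, 23)]
2. ⊥bis P3·P0 via (33.905,20.72): [(33.0909, 0) (70, 0) (70, 23) (33.9946, 23)]  |A|=838.5173
3. ⊥bis P3·P1 via (33.585,10.52): [(33.5123, 10.7258) (37.2998, 0) (70, 0) (70, 23) (33.9946, 23)]  |A|=815.9448
4. ⊥bis P3·P2 via (37.015,10.495): [(33.8118, 18.3491) (41.2952, 0) (70, 0) (70, 23) (33.9946, 23)]  |A|=763.2462
5. ⊥bis P3·P4 via (55.945,12.125): [(33.9842, 22.7362) (70, 5.3338) (70, 23) (33.9946, 23)]  |A|=322.8801
6. canonical 4-gon: [(33.9842, 22.7362) (70, 5.3338) (70, 23) (33.9946, 23)]
7. shoelace: 322.8801

Area of P3's cell: 322.8801 (4 vertices)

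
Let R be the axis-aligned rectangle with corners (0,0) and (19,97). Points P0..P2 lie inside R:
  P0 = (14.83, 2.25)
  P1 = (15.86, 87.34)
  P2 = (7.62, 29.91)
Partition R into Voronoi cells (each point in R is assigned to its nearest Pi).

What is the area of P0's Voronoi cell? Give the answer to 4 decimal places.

1. box [0,19]×[0,97]: [(0, 0) (19, 0) (19, 97) (0, 97)]
2. ⊥bis P0·P1 via (15.345,44.795): [(0, 44.9807) (0, 0) (19, 0) (19, 44.7508)]  |A|=852.4493
3. ⊥bis P0·P2 via (11.225,16.08): [(0, 13.154) (0, 0) (19, 0) (19, 18.1067)]  |A|=296.9767
4. canonical 4-gon: [(0, 13.154) (0, 0) (19, 0) (19, 18.1067)]
5. shoelace: 296.9767

Area of P0's cell: 296.9767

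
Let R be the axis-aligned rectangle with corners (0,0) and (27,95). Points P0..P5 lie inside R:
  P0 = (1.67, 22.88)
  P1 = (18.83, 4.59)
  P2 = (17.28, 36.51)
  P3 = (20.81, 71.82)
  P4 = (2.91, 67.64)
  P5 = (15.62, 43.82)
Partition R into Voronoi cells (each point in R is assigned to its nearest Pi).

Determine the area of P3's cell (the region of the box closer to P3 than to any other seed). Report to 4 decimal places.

Area of P3's cell: 626.8180

1. box [0,27]×[0,95]: [(0, 0) (27, 0) (27, 95) (0, 95)]
2. ⊥bis P3·P0 via (11.24,47.35): [(0, 51.7459) (27, 41.1864) (27, 95) (0, 95)]  |A|=1310.4144
3. ⊥bis P3·P1 via (19.82,38.205): [(0, 51.7459) (27, 41.1864) (27, 95) (0, 95)]  |A|=1310.4144
4. ⊥bis P3·P2 via (19.045,54.165): [(0, 56.069) (27, 53.3697) (27, 95) (0, 95)]  |A|=1087.5777
5. ⊥bis P3·P4 via (11.86,69.73): [(15.4099, 54.5284) (27, 53.3697) (27, 95) (5.959, 95)]  |A|=667.0323
6. ⊥bis P3·P5 via (18.215,57.82): [(14.4795, 58.5124) (27, 56.1916) (27, 95) (5.959, 95)]  |A|=626.818
7. canonical 4-gon: [(14.4795, 58.5124) (27, 56.1916) (27, 95) (5.959, 95)]
8. shoelace: 626.818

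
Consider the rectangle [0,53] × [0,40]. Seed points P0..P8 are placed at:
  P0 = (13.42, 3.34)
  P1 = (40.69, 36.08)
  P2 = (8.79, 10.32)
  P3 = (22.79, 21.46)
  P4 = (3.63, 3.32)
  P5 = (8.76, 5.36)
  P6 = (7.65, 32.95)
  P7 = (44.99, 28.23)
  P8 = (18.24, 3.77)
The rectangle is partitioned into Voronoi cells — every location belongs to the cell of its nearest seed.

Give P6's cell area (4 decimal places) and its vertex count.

Area of P6's cell: 330.4055 (5 vertices)

1. box [0,53]×[0,40]: [(0, 0) (53, 0) (53, 40) (0, 40)]
2. ⊥bis P6·P0 via (10.535,18.145): [(0, 16.0921) (53, 26.42) (53, 40) (0, 40)]  |A|=993.4296
3. ⊥bis P6·P1 via (24.17,34.515): [(0, 16.0921) (25.4455, 21.0506) (23.6504, 40) (0, 40)]  |A|=528.2556
4. ⊥bis P6·P2 via (8.22,21.635): [(0, 21.2209) (25.3086, 22.4958) (23.6504, 40) (0, 40)]  |A|=444.6263
5. ⊥bis P6·P3 via (15.22,27.205): [(0, 21.2209) (11.1031, 21.7802) (23.7924, 38.5006) (23.6504, 40) (0, 40)]  |A|=330.4055
6. ⊥bis P6·P4 via (5.64,18.135): [(0, 21.2209) (11.1031, 21.7802) (23.7924, 38.5006) (23.6504, 40) (0, 40)]  |A|=330.4055
7. ⊥bis P6·P5 via (8.205,19.155): [(0, 21.2209) (11.1031, 21.7802) (23.7924, 38.5006) (23.6504, 40) (0, 40)]  |A|=330.4055
8. ⊥bis P6·P7 via (26.32,30.59): [(0, 21.2209) (11.1031, 21.7802) (23.7924, 38.5006) (23.6504, 40) (0, 40)]  |A|=330.4055
9. ⊥bis P6·P8 via (12.945,18.36): [(0, 21.2209) (11.1031, 21.7802) (23.7924, 38.5006) (23.6504, 40) (0, 40)]  |A|=330.4055
10. canonical 5-gon: [(0, 21.2209) (11.1031, 21.7802) (23.7924, 38.5006) (23.6504, 40) (0, 40)]
11. shoelace: 330.4055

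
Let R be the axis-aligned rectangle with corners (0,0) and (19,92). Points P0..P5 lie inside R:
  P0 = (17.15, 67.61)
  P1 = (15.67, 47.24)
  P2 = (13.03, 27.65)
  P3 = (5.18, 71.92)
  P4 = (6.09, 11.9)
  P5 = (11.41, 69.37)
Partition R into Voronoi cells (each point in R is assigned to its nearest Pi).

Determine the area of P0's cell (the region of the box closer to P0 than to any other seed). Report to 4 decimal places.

Area of P0's cell: 106.4860

1. box [0,19]×[0,92]: [(0, 0) (19, 0) (19, 92) (0, 92)]
2. ⊥bis P0·P1 via (16.41,57.425): [(0, 58.6173) (19, 57.2368) (19, 92) (0, 92)]  |A|=647.386
3. ⊥bis P0·P2 via (15.09,47.63): [(0, 58.6173) (19, 57.2368) (19, 92) (0, 92)]  |A|=647.386
4. ⊥bis P0·P3 via (11.165,69.765): [(6.9688, 58.111) (19, 57.2368) (19, 91.5248)]  |A|=206.2636
5. ⊥bis P0·P4 via (11.62,39.755): [(6.9688, 58.111) (19, 57.2368) (19, 91.5248)]  |A|=206.2636
6. ⊥bis P0·P5 via (14.28,68.49): [(11.0076, 57.8175) (19, 57.2368) (19, 83.8836)]  |A|=106.486
7. canonical 3-gon: [(11.0076, 57.8175) (19, 57.2368) (19, 83.8836)]
8. shoelace: 106.486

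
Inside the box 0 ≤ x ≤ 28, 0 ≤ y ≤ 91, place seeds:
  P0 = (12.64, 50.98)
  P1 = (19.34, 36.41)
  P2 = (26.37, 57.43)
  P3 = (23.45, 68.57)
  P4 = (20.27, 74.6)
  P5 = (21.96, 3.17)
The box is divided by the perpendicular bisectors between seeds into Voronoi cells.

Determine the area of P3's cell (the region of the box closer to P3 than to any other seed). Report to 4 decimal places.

1. box [0,28]×[0,91]: [(0, 0) (28, 0) (28, 91) (0, 91)]
2. ⊥bis P3·P0 via (18.045,59.775): [(0, 70.8646) (28, 53.6571) (28, 91) (0, 91)]  |A|=804.6956
3. ⊥bis P3·P1 via (21.395,52.49): [(0, 70.8646) (28, 53.6571) (28, 91) (0, 91)]  |A|=804.6956
4. ⊥bis P3·P2 via (24.91,63): [(0, 70.8646) (16.4189, 60.7743) (28, 63.8099) (28, 91) (0, 91)]  |A|=745.9052
5. ⊥bis P3·P4 via (21.86,71.585): [(9.4646, 65.0481) (16.4189, 60.7743) (28, 63.8099) (28, 74.823)]  |A|=137.3687
6. ⊥bis P3·P5 via (22.705,35.87): [(9.4646, 65.0481) (16.4189, 60.7743) (28, 63.8099) (28, 74.823)]  |A|=137.3687
7. canonical 4-gon: [(9.4646, 65.0481) (16.4189, 60.7743) (28, 63.8099) (28, 74.823)]
8. shoelace: 137.3687

Area of P3's cell: 137.3687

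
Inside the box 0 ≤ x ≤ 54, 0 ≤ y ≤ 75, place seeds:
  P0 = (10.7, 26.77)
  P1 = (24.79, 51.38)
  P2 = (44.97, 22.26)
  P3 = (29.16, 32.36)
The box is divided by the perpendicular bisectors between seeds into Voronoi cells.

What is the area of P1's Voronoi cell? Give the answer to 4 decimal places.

Area of P1's cell: 1669.8000

1. box [0,54]×[0,75]: [(0, 0) (54, 0) (54, 75) (0, 75)]
2. ⊥bis P1·P0 via (17.745,39.075): [(0, 49.2346) (54, 18.3179) (54, 75) (0, 75)]  |A|=2226.0841
3. ⊥bis P1·P2 via (34.88,36.82): [(0, 49.2346) (28.9099, 32.6827) (54, 50.0701) (54, 75) (0, 75)]  |A|=1827.7512
4. ⊥bis P1·P3 via (26.975,41.87): [(0, 49.2346) (16.9045, 39.5562) (49.7023, 47.0918) (54, 50.0701) (54, 75) (0, 75)]  |A|=1669.8
5. canonical 6-gon: [(0, 49.2346) (16.9045, 39.5562) (49.7023, 47.0918) (54, 50.0701) (54, 75) (0, 75)]
6. shoelace: 1669.8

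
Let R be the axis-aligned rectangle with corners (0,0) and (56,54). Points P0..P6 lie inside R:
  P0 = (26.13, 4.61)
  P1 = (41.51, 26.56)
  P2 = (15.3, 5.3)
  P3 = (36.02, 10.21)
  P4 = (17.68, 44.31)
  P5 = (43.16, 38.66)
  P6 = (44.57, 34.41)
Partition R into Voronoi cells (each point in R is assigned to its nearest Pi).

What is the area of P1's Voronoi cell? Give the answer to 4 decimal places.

Area of P1's cell: 411.6702

1. box [0,56]×[0,54]: [(0, 0) (56, 0) (56, 54) (0, 54)]
2. ⊥bis P1·P0 via (33.82,15.585): [(0, 39.2821) (56, 0.0438) (56, 54) (0, 54)]  |A|=1922.8733
3. ⊥bis P1·P2 via (28.405,15.93): [(0, 50.9486) (21.9233, 23.9208) (56, 0.0438) (56, 54) (0, 54)]  |A|=1794.9892
4. ⊥bis P1·P3 via (38.765,18.385): [(0, 50.9486) (21.7904, 24.0847) (56, 12.5978) (56, 54) (0, 54)]  |A|=1579.0496
5. ⊥bis P1·P4 via (29.595,35.435): [(21.4517, 24.5023) (21.7904, 24.0847) (56, 12.5978) (56, 54) (43.4233, 54)]  |A|=905.8764
6. ⊥bis P1·P5 via (42.335,32.61): [(28.8595, 34.4476) (21.4517, 24.5023) (21.7904, 24.0847) (56, 12.5978) (56, 30.7466)]  |A|=467.3695
7. ⊥bis P1·P6 via (43.04,30.485): [(35.0349, 33.6055) (28.8595, 34.4476) (21.4517, 24.5023) (21.7904, 24.0847) (56, 12.5978) (56, 25.4331)]  |A|=411.6702
8. canonical 6-gon: [(35.0349, 33.6055) (28.8595, 34.4476) (21.4517, 24.5023) (21.7904, 24.0847) (56, 12.5978) (56, 25.4331)]
9. shoelace: 411.6702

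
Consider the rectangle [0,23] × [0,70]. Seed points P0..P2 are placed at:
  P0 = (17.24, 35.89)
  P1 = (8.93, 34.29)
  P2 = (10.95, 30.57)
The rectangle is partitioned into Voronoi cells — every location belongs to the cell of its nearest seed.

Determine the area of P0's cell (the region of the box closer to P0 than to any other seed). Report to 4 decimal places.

Area of P0's cell: 528.1196

1. box [0,23]×[0,70]: [(0, 0) (23, 0) (23, 70) (0, 70)]
2. ⊥bis P0·P1 via (13.085,35.09): [(19.8412, 0) (23, 0) (23, 70) (6.3635, 70)]  |A|=692.837
3. ⊥bis P0·P2 via (14.095,33.23): [(13.251, 34.2279) (23, 22.7013) (23, 70) (6.3635, 70)]  |A|=528.1196
4. canonical 4-gon: [(13.251, 34.2279) (23, 22.7013) (23, 70) (6.3635, 70)]
5. shoelace: 528.1196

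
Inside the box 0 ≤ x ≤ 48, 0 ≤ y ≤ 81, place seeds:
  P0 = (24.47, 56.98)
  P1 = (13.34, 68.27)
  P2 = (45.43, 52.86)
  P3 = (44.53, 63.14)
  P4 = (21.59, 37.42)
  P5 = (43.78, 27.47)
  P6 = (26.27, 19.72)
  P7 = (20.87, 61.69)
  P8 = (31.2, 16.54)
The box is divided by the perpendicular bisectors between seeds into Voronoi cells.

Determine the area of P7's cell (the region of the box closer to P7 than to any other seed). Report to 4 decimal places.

Area of P7's cell: 275.8614

1. box [0,48]×[0,81]: [(0, 0) (48, 0) (48, 81) (0, 81)]
2. ⊥bis P7·P0 via (22.67,59.335): [(0, 42.0076) (48, 78.6955) (48, 81) (0, 81)]  |A|=991.1251
3. ⊥bis P7·P1 via (17.105,64.98): [(0, 45.4054) (0, 42.0076) (48, 78.6955) (48, 81) (31.1039, 81)]  |A|=437.5604
4. ⊥bis P7·P2 via (33.15,57.275): [(0, 45.4054) (0, 42.0076) (38.1424, 71.1611) (41.6798, 81) (31.1039, 81)]  |A|=395.11
5. ⊥bis P7·P3 via (32.7,62.415): [(0, 45.4054) (0, 42.0076) (32.4315, 66.796) (31.561, 81) (31.1039, 81)]  |A|=302.8723
6. ⊥bis P7·P4 via (21.23,49.555): [(3.1575, 49.0189) (9.416, 49.2045) (32.4315, 66.796) (31.561, 81) (31.1039, 81)]  |A|=275.8614
7. ⊥bis P7·P5 via (32.325,44.58): [(3.1575, 49.0189) (9.416, 49.2045) (32.4315, 66.796) (31.561, 81) (31.1039, 81)]  |A|=275.8614
8. ⊥bis P7·P6 via (23.57,40.705): [(3.1575, 49.0189) (9.416, 49.2045) (32.4315, 66.796) (31.561, 81) (31.1039, 81)]  |A|=275.8614
9. ⊥bis P7·P8 via (26.035,39.115): [(3.1575, 49.0189) (9.416, 49.2045) (32.4315, 66.796) (31.561, 81) (31.1039, 81)]  |A|=275.8614
10. canonical 5-gon: [(3.1575, 49.0189) (9.416, 49.2045) (32.4315, 66.796) (31.561, 81) (31.1039, 81)]
11. shoelace: 275.8614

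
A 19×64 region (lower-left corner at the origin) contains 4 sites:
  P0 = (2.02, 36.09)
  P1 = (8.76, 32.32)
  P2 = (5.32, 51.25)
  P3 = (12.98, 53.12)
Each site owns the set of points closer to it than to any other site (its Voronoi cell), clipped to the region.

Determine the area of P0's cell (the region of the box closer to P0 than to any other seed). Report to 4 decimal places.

1. box [0,19]×[0,64]: [(0, 0) (19, 0) (19, 64) (0, 64)]
2. ⊥bis P0·P1 via (5.39,34.205): [(0, 24.5688) (19, 58.5369) (19, 64) (0, 64)]  |A|=426.4958
3. ⊥bis P0·P2 via (3.67,43.67): [(0, 44.4689) (0, 24.5688) (9.9229, 42.3089)]  |A|=98.7333
4. ⊥bis P0·P3 via (7.5,44.605): [(0, 44.4689) (0, 24.5688) (9.9229, 42.3089)]  |A|=98.7333
5. canonical 3-gon: [(0, 44.4689) (0, 24.5688) (9.9229, 42.3089)]
6. shoelace: 98.7333

Area of P0's cell: 98.7333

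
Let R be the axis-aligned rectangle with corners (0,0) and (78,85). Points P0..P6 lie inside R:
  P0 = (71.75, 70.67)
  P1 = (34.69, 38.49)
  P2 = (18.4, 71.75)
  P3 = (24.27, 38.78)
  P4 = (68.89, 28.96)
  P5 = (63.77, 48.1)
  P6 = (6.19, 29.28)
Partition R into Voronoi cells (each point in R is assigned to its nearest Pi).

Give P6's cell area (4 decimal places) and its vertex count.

1. box [0,78]×[0,85]: [(0, 0) (78, 0) (78, 85) (0, 85)]
2. ⊥bis P6·P0 via (38.97,49.975): [(0, 0) (70.5207, 0) (16.8577, 85) (0, 85)]  |A|=3713.5813
3. ⊥bis P6·P1 via (20.44,33.885): [(0, 0) (31.3902, 0) (3.9218, 85) (0, 85)]  |A|=1500.7596
4. ⊥bis P6·P2 via (12.295,50.515): [(0, 54.0498) (0, 0) (31.3902, 0) (15.3497, 49.6368)]  |A|=1193.878
5. ⊥bis P6·P3 via (15.23,34.03): [(5.549, 52.4545) (0, 54.0498) (0, 0) (31.3902, 0) (28.6415, 8.5058)]  |A|=1011.0484
6. ⊥bis P6·P4 via (37.54,29.12): [(5.549, 52.4545) (0, 54.0498) (0, 0) (31.3902, 0) (28.6415, 8.5058)]  |A|=1011.0484
7. ⊥bis P6·P5 via (34.98,38.69): [(5.549, 52.4545) (0, 54.0498) (0, 0) (31.3902, 0) (28.6415, 8.5058)]  |A|=1011.0484
8. canonical 5-gon: [(5.549, 52.4545) (0, 54.0498) (0, 0) (31.3902, 0) (28.6415, 8.5058)]
9. shoelace: 1011.0484

Area of P6's cell: 1011.0484 (5 vertices)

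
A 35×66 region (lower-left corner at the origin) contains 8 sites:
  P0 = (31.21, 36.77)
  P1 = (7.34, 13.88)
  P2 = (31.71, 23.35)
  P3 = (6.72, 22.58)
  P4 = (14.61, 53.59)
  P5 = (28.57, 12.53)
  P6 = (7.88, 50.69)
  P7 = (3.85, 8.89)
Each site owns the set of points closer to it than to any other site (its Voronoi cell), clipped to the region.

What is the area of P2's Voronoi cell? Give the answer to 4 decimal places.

Area of P2's cell: 175.4877

1. box [0,35]×[0,66]: [(0, 0) (35, 0) (35, 66) (0, 66)]
2. ⊥bis P2·P0 via (31.46,30.06): [(0, 28.8879) (0, 0) (35, 0) (35, 30.1919)]  |A|=1033.8958
3. ⊥bis P2·P1 via (19.525,18.615): [(15.3114, 29.4583) (26.7586, 0) (35, 0) (35, 30.1919)]  |A|=418.6069
4. ⊥bis P2·P3 via (19.215,22.965): [(19.0107, 29.5962) (19.3339, 19.1068) (26.7586, 0) (35, 0) (35, 30.1919)]  |A|=399.1829
5. ⊥bis P2·P4 via (23.16,38.47): [(19.0107, 29.5962) (19.3339, 19.1068) (26.7586, 0) (35, 0) (35, 30.1919)]  |A|=399.1829
6. ⊥bis P2·P5 via (30.14,17.94): [(19.0107, 29.5962) (19.2727, 21.0937) (35, 16.5296) (35, 30.1919)]  |A|=175.4877
7. ⊥bis P2·P6 via (19.795,37.02): [(19.0107, 29.5962) (19.2727, 21.0937) (35, 16.5296) (35, 30.1919)]  |A|=175.4877
8. ⊥bis P2·P7 via (17.78,16.12): [(19.0107, 29.5962) (19.2727, 21.0937) (35, 16.5296) (35, 30.1919)]  |A|=175.4877
9. canonical 4-gon: [(19.0107, 29.5962) (19.2727, 21.0937) (35, 16.5296) (35, 30.1919)]
10. shoelace: 175.4877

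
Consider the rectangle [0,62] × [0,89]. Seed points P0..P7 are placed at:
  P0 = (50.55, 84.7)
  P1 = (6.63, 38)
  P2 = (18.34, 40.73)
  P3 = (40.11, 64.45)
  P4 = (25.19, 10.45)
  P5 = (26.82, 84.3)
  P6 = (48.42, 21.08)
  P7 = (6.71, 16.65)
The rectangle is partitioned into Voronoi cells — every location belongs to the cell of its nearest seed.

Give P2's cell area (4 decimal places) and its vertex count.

Area of P2's cell: 776.3306 (6 vertices)

1. box [0,62]×[0,89]: [(0, 0) (62, 0) (62, 89) (0, 89)]
2. ⊥bis P2·P0 via (34.445,62.715): [(0, 87.9475) (0, 0) (62, 0) (62, 42.5297)]  |A|=4044.7943
3. ⊥bis P2·P1 via (12.485,39.365): [(1.3974, 86.9238) (21.6623, 0) (62, 0) (62, 42.5297)]  |A|=3041.8586
4. ⊥bis P2·P3 via (29.225,52.59): [(4.0057, 75.7361) (21.6623, 0) (62, 0) (62, 22.5094)]  |A|=2180.2177
5. ⊥bis P2·P4 via (21.765,25.59): [(51.351, 32.283) (4.0057, 75.7361) (16.0004, 24.2859)]  |A|=957.3562
6. ⊥bis P2·P5 via (22.58,62.515): [(51.351, 32.283) (17.289, 63.5448) (6.3516, 65.6735) (16.0004, 24.2859)]  |A|=904.8242
7. ⊥bis P2·P6 via (33.38,30.905): [(31.32, 27.7515) (40.6788, 42.0778) (17.289, 63.5448) (6.3516, 65.6735) (16.0004, 24.2859)]  |A|=782.5436
8. ⊥bis P2·P7 via (12.525,28.69): [(19.8436, 25.1553) (31.32, 27.7515) (40.6788, 42.0778) (17.289, 63.5448) (6.3516, 65.6735) (15.2844, 27.3573)]  |A|=776.3306
9. canonical 6-gon: [(19.8436, 25.1553) (31.32, 27.7515) (40.6788, 42.0778) (17.289, 63.5448) (6.3516, 65.6735) (15.2844, 27.3573)]
10. shoelace: 776.3306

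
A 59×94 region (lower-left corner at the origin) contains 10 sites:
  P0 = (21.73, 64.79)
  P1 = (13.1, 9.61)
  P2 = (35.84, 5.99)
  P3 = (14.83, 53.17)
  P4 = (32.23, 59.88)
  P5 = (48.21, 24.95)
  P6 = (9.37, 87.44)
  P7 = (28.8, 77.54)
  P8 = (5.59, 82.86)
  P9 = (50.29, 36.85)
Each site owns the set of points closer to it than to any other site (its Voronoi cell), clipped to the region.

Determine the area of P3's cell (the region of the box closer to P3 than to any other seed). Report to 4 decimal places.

1. box [0,59]×[0,94]: [(0, 0) (59, 0) (59, 94) (0, 94)]
2. ⊥bis P3·P0 via (18.28,58.98): [(0, 69.8347) (0, 0) (59, 0) (59, 34.8003)]  |A|=3086.7338
3. ⊥bis P3·P1 via (13.965,31.39): [(0, 69.8347) (0, 31.9446) (59, 29.6014) (59, 34.8003)]  |A|=1271.1255
4. ⊥bis P3·P2 via (25.335,29.58): [(49.5966, 40.3841) (0, 69.8347) (0, 31.9446) (28.1357, 30.8272)]  |A|=1086.0456
5. ⊥bis P3·P4 via (23.53,56.525): [(32.6625, 32.8431) (23.8613, 55.6658) (0, 69.8347) (0, 31.9446) (28.1357, 30.8272)]  |A|=859.6197
6. ⊥bis P3·P5 via (31.52,39.06): [(30.6582, 38.0406) (23.8613, 55.6658) (0, 69.8347) (0, 31.9446) (24.676, 30.9646)]  |A|=833.184
7. ⊥bis P3·P6 via (12.1,70.305): [(30.6582, 38.0406) (23.8613, 55.6658) (1.9353, 68.6855) (0, 68.3772) (0, 31.9446) (24.676, 30.9646)]  |A|=831.7736
8. ⊥bis P3·P7 via (21.815,65.355): [(30.6582, 38.0406) (23.8613, 55.6658) (1.9353, 68.6855) (0, 68.3772) (0, 31.9446) (24.676, 30.9646)]  |A|=831.7736
9. ⊥bis P3·P8 via (10.21,68.015): [(30.6582, 38.0406) (23.8613, 55.6658) (5.5217, 66.5559) (0, 64.8375) (0, 31.9446) (24.676, 30.9646)]  |A|=819.3874
10. ⊥bis P3·P9 via (32.56,45.01): [(27.7922, 34.6506) (30.0629, 39.5843) (23.8613, 55.6658) (5.5217, 66.5559) (0, 64.8375) (0, 31.9446) (24.676, 30.9646)]  |A|=816.1663
11. canonical 7-gon: [(27.7922, 34.6506) (30.0629, 39.5843) (23.8613, 55.6658) (5.5217, 66.5559) (0, 64.8375) (0, 31.9446) (24.676, 30.9646)]
12. shoelace: 816.1663

Area of P3's cell: 816.1663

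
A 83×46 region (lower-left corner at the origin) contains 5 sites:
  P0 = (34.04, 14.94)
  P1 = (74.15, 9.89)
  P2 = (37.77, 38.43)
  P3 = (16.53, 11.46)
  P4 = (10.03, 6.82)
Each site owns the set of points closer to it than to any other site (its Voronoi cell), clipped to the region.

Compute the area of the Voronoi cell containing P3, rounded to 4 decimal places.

Area of P3's cell: 641.5752

1. box [0,83]×[0,46]: [(0, 0) (83, 0) (83, 46) (0, 46)]
2. ⊥bis P3·P0 via (25.285,13.2): [(0, 0) (27.9084, 0) (18.7662, 46) (0, 46)]  |A|=1073.5164
3. ⊥bis P3·P1 via (45.34,10.675): [(0, 0) (27.9084, 0) (18.7662, 46) (0, 46)]  |A|=1073.5164
4. ⊥bis P3·P2 via (27.15,24.945): [(0, 0) (27.9084, 0) (22.1715, 28.8658) (0.4149, 46) (0, 46)]  |A|=916.2985
5. ⊥bis P3·P4 via (13.28,9.14): [(0, 27.7434) (19.8046, 0) (27.9084, 0) (22.1715, 28.8658) (0.4149, 46) (0, 46)]  |A|=641.5752
6. canonical 6-gon: [(0, 27.7434) (19.8046, 0) (27.9084, 0) (22.1715, 28.8658) (0.4149, 46) (0, 46)]
7. shoelace: 641.5752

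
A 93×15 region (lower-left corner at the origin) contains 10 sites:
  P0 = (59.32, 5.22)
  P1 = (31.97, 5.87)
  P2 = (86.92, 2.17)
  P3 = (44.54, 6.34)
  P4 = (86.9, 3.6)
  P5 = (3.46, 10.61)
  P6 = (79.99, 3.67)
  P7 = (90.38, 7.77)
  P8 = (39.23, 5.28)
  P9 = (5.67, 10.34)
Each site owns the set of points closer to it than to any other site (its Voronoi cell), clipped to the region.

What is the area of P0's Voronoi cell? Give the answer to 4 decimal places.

Area of P0's cell: 267.3562

1. box [0,93]×[0,15]: [(0, 0) (93, 0) (93, 15) (0, 15)]
2. ⊥bis P0·P1 via (45.645,5.545): [(45.5132, 0) (93, 0) (93, 15) (45.8697, 15)]  |A|=709.6281
3. ⊥bis P0·P2 via (73.12,3.695): [(45.5132, 0) (72.7117, 0) (74.3693, 15) (45.8697, 15)]  |A|=417.7353
4. ⊥bis P0·P3 via (51.93,5.78): [(51.492, 0) (72.7117, 0) (74.3693, 15) (52.6287, 15)]  |A|=322.2021
5. ⊥bis P0·P4 via (73.11,4.41): [(51.492, 0) (72.7117, 0) (73.009, 2.6906) (73.732, 15) (52.6287, 15)]  |A|=318.2801
6. ⊥bis P0·P5 via (31.39,7.915): [(51.492, 0) (72.7117, 0) (73.009, 2.6906) (73.732, 15) (52.6287, 15)]  |A|=318.2801
7. ⊥bis P0·P6 via (69.655,4.445): [(51.492, 0) (69.3217, 0) (70.4465, 15) (52.6287, 15)]  |A|=267.3562
8. ⊥bis P0·P7 via (74.85,6.495): [(51.492, 0) (69.3217, 0) (70.4465, 15) (52.6287, 15)]  |A|=267.3562
9. ⊥bis P0·P8 via (49.275,5.25): [(51.492, 0) (69.3217, 0) (70.4465, 15) (52.6287, 15)]  |A|=267.3562
10. ⊥bis P0·P9 via (32.495,7.78): [(51.492, 0) (69.3217, 0) (70.4465, 15) (52.6287, 15)]  |A|=267.3562
11. canonical 4-gon: [(51.492, 0) (69.3217, 0) (70.4465, 15) (52.6287, 15)]
12. shoelace: 267.3562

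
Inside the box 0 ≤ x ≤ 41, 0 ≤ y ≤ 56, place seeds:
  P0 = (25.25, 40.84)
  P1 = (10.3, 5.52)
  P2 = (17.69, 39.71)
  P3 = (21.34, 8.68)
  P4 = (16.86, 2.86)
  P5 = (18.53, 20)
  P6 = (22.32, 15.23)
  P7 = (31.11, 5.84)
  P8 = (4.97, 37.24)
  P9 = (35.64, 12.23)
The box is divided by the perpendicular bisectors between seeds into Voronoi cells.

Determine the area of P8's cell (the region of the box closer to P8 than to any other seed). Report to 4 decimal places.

Area of P8's cell: 342.9428

1. box [0,41]×[0,56]: [(0, 0) (41, 0) (41, 56) (0, 56)]
2. ⊥bis P8·P0 via (15.11,39.04): [(0, 0) (22.0402, 0) (12.0993, 56) (0, 56)]  |A|=955.9067
3. ⊥bis P8·P1 via (7.635,21.38): [(0, 20.0971) (17.9376, 23.1112) (12.0993, 56) (0, 56)]  |A|=520.9729
4. ⊥bis P8·P2 via (11.33,38.475): [(0, 20.0971) (14.4279, 22.5214) (7.927, 56) (0, 56)]  |A|=391.6935
5. ⊥bis P8·P3 via (13.155,22.96): [(0, 20.0971) (11.5446, 22.0369) (14.2238, 23.5726) (7.927, 56) (0, 56)]  |A|=390.1286
6. ⊥bis P8·P4 via (10.915,20.05): [(0, 20.0971) (11.5446, 22.0369) (14.2238, 23.5726) (7.927, 56) (0, 56)]  |A|=390.1286
7. ⊥bis P8·P5 via (11.75,28.62): [(0, 20.0971) (1.1624, 20.2924) (13.0458, 29.6392) (7.927, 56) (0, 56)]  |A|=342.9428
8. ⊥bis P8·P6 via (13.645,26.235): [(0, 20.0971) (1.1624, 20.2924) (13.0458, 29.6392) (7.927, 56) (0, 56)]  |A|=342.9428
9. ⊥bis P8·P7 via (18.04,21.54): [(0, 20.0971) (1.1624, 20.2924) (13.0458, 29.6392) (7.927, 56) (0, 56)]  |A|=342.9428
10. ⊥bis P8·P9 via (20.305,24.735): [(0, 20.0971) (1.1624, 20.2924) (13.0458, 29.6392) (7.927, 56) (0, 56)]  |A|=342.9428
11. canonical 5-gon: [(0, 20.0971) (1.1624, 20.2924) (13.0458, 29.6392) (7.927, 56) (0, 56)]
12. shoelace: 342.9428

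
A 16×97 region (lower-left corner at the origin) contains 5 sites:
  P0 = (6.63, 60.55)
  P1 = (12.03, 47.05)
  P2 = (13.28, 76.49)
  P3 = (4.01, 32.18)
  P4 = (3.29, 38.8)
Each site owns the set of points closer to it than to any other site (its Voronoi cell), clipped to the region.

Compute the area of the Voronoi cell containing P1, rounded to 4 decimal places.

1. box [0,16]×[0,97]: [(0, 0) (16, 0) (16, 97) (0, 97)]
2. ⊥bis P1·P0 via (9.33,53.8): [(0, 50.068) (0, 0) (16, 0) (16, 56.468)]  |A|=852.288
3. ⊥bis P1·P2 via (12.655,61.77): [(0, 50.068) (0, 0) (16, 0) (16, 56.468)]  |A|=852.288
4. ⊥bis P1·P3 via (8.02,39.615): [(0, 50.068) (0, 43.9405) (16, 35.3111) (16, 56.468)]  |A|=218.2754
5. ⊥bis P1·P4 via (7.66,42.925): [(0.666, 50.3344) (13.6514, 36.5778) (16, 35.3111) (16, 56.468)]  |A|=170.1405
6. canonical 4-gon: [(0.666, 50.3344) (13.6514, 36.5778) (16, 35.3111) (16, 56.468)]
7. shoelace: 170.1405

Area of P1's cell: 170.1405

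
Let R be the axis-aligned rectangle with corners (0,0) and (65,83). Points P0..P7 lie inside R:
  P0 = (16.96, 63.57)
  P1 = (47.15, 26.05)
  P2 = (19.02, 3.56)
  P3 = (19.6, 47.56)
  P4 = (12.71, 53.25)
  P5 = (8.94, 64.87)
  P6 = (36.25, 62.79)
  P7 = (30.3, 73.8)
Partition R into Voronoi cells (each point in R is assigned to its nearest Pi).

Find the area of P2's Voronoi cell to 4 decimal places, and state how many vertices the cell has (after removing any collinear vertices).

Area of P2's cell: 889.3132 (4 vertices)

1. box [0,65]×[0,83]: [(0, 0) (65, 0) (65, 83) (0, 83)]
2. ⊥bis P2·P0 via (17.99,33.565): [(0, 32.9474) (0, 0) (65, 0) (65, 35.1787)]  |A|=2214.1011
3. ⊥bis P2·P1 via (33.085,14.805): [(18.0838, 33.5682) (0, 32.9474) (0, 0) (44.9216, 0)]  |A|=1051.8765
4. ⊥bis P2·P3 via (19.31,25.56): [(24.5415, 25.491) (0, 25.8145) (0, 0) (44.9216, 0)]  |A|=889.3132
5. ⊥bis P2·P4 via (15.865,28.405): [(24.5415, 25.491) (0, 25.8145) (0, 0) (44.9216, 0)]  |A|=889.3132
6. ⊥bis P2·P5 via (13.98,34.215): [(24.5415, 25.491) (0, 25.8145) (0, 0) (44.9216, 0)]  |A|=889.3132
7. ⊥bis P2·P6 via (27.635,33.175): [(24.5415, 25.491) (0, 25.8145) (0, 0) (44.9216, 0)]  |A|=889.3132
8. ⊥bis P2·P7 via (24.66,38.68): [(24.5415, 25.491) (0, 25.8145) (0, 0) (44.9216, 0)]  |A|=889.3132
9. canonical 4-gon: [(24.5415, 25.491) (0, 25.8145) (0, 0) (44.9216, 0)]
10. shoelace: 889.3132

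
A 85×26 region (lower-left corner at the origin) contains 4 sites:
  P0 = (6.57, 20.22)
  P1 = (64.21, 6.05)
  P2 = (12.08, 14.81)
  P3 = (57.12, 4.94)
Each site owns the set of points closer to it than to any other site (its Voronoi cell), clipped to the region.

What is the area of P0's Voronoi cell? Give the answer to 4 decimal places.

Area of P0's cell: 158.7484

1. box [0,85]×[0,26]: [(0, 0) (85, 0) (85, 26) (0, 26)]
2. ⊥bis P0·P1 via (35.39,13.135): [(0, 0) (32.1609, 0) (38.5527, 26) (0, 26)]  |A|=919.2771
3. ⊥bis P0·P2 via (9.325,17.515): [(0, 8.0176) (17.656, 26) (0, 26)]  |A|=158.7484
4. ⊥bis P0·P3 via (31.845,12.58): [(0, 8.0176) (17.656, 26) (0, 26)]  |A|=158.7484
5. canonical 3-gon: [(0, 8.0176) (17.656, 26) (0, 26)]
6. shoelace: 158.7484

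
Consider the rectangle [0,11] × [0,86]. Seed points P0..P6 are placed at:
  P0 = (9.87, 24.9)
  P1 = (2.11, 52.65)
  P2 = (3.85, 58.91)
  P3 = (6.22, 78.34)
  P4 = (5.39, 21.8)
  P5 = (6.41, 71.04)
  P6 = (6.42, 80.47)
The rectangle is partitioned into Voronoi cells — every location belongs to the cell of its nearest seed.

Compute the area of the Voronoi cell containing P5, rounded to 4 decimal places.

1. box [0,11]×[0,86]: [(0, 0) (11, 0) (11, 86) (0, 86)]
2. ⊥bis P5·P0 via (8.14,47.97): [(0, 47.3596) (11, 48.1845) (11, 86) (0, 86)]  |A|=420.5077
3. ⊥bis P5·P1 via (4.26,61.845): [(0, 62.8411) (11, 60.269) (11, 86) (0, 86)]  |A|=268.8943
4. ⊥bis P5·P2 via (5.13,64.975): [(0, 66.0577) (11, 63.7362) (11, 86) (0, 86)]  |A|=232.134
5. ⊥bis P5·P3 via (6.315,74.69): [(0, 74.5256) (0, 66.0577) (11, 63.7362) (11, 74.8119)]  |A|=107.4906
6. ⊥bis P5·P4 via (5.9,46.42): [(0, 74.5256) (0, 66.0577) (11, 63.7362) (11, 74.8119)]  |A|=107.4906
7. ⊥bis P5·P6 via (6.415,75.755): [(0, 74.5256) (0, 66.0577) (11, 63.7362) (11, 74.8119)]  |A|=107.4906
8. canonical 4-gon: [(0, 74.5256) (0, 66.0577) (11, 63.7362) (11, 74.8119)]
9. shoelace: 107.4906

Area of P5's cell: 107.4906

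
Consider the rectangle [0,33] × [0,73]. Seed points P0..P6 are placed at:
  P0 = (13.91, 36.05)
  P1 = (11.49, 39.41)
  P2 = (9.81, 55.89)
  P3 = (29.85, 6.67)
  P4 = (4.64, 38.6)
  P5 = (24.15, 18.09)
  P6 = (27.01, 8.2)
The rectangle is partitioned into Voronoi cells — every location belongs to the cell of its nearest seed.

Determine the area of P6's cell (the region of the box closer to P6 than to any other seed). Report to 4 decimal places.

1. box [0,33]×[0,73]: [(0, 0) (33, 0) (33, 73) (0, 73)]
2. ⊥bis P6·P0 via (20.46,22.125): [(0, 12.5011) (0, 0) (33, 0) (33, 28.0235)]  |A|=668.6561
3. ⊥bis P6·P1 via (19.25,23.805): [(0, 12.5011) (0, 0) (33, 0) (33, 28.0235)]  |A|=668.6561
4. ⊥bis P6·P2 via (18.41,32.045): [(0, 12.5011) (0, 0) (33, 0) (33, 28.0235)]  |A|=668.6561
5. ⊥bis P6·P3 via (28.43,7.435): [(0, 12.5011) (0, 0) (24.4245, 0) (33, 15.9179) (33, 28.0235)]  |A|=600.4045
6. ⊥bis P6·P4 via (15.825,23.4): [(2.81, 13.8228) (0, 11.7551) (0, 0) (24.4245, 0) (33, 15.9179) (33, 28.0235)]  |A|=599.3563
7. ⊥bis P6·P5 via (25.58,13.145): [(0, 5.7478) (0, 0) (24.4245, 0) (32.5998, 15.175)]  |A|=279.0086
8. canonical 4-gon: [(0, 5.7478) (0, 0) (24.4245, 0) (32.5998, 15.175)]
9. shoelace: 279.0086

Area of P6's cell: 279.0086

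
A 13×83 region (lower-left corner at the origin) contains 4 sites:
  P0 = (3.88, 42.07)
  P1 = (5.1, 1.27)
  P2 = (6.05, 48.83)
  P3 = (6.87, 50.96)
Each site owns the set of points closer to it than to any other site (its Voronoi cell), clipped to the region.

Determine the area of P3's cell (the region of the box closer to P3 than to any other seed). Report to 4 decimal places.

1. box [0,13]×[0,83]: [(0, 0) (13, 0) (13, 83) (0, 83)]
2. ⊥bis P3·P0 via (5.375,46.515): [(0, 48.3228) (13, 43.9505) (13, 83) (0, 83)]  |A|=479.2239
3. ⊥bis P3·P1 via (5.985,26.115): [(0, 48.3228) (13, 43.9505) (13, 83) (0, 83)]  |A|=479.2239
4. ⊥bis P3·P2 via (6.46,49.895): [(0, 52.3819) (13, 47.3773) (13, 83) (0, 83)]  |A|=430.5652
5. canonical 4-gon: [(0, 52.3819) (13, 47.3773) (13, 83) (0, 83)]
6. shoelace: 430.5652

Area of P3's cell: 430.5652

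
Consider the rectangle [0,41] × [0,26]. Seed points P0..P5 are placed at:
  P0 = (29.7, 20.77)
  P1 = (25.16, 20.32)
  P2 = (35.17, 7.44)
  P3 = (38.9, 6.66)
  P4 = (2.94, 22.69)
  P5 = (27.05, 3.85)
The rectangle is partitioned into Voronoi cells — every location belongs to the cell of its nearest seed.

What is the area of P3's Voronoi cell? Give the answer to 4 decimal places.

1. box [0,41]×[0,26]: [(0, 0) (41, 0) (41, 26) (0, 26)]
2. ⊥bis P3·P0 via (34.3,13.715): [(13.2654, 0) (41, 0) (41, 18.0835)]  |A|=250.7701
3. ⊥bis P3·P1 via (32.03,13.49): [(28.4829, 9.9222) (18.6185, 0) (41, 0) (41, 18.0835)]  |A|=224.2126
4. ⊥bis P3·P2 via (37.035,7.05): [(39.0806, 16.832) (35.5607, 0) (41, 0) (41, 18.0835)]  |A|=63.1319
5. ⊥bis P3·P4 via (20.92,14.675): [(39.0806, 16.832) (35.5607, 0) (41, 0) (41, 18.0835)]  |A|=63.1319
6. ⊥bis P3·P5 via (32.975,5.255): [(39.0806, 16.832) (35.5607, 0) (41, 0) (41, 18.0835)]  |A|=63.1319
7. canonical 4-gon: [(39.0806, 16.832) (35.5607, 0) (41, 0) (41, 18.0835)]
8. shoelace: 63.1319

Area of P3's cell: 63.1319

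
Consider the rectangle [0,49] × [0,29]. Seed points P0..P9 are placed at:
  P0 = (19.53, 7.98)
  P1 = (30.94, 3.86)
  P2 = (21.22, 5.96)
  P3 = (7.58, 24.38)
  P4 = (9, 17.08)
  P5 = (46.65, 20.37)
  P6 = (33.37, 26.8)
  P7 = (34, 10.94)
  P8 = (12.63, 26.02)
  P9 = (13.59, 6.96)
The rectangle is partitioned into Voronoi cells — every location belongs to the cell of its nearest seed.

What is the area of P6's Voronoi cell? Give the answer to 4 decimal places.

Area of P6's cell: 173.8622

1. box [0,49]×[0,29]: [(0, 0) (49, 0) (49, 29) (0, 29)]
2. ⊥bis P6·P0 via (26.45,17.39): [(49, 0.807) (49, 29) (10.6624, 29)]  |A|=540.4257
3. ⊥bis P6·P1 via (32.155,15.33): [(28.7626, 15.6894) (49, 13.5456) (49, 29) (10.6624, 29)]  |A|=411.5272
4. ⊥bis P6·P2 via (27.295,16.38): [(28.7626, 15.6894) (49, 13.5456) (49, 29) (10.6624, 29)]  |A|=411.5272
5. ⊥bis P6·P3 via (20.475,25.59): [(20.8586, 21.5018) (28.7626, 15.6894) (49, 13.5456) (49, 29) (20.155, 29)]  |A|=375.9387
6. ⊥bis P6·P4 via (21.185,21.94): [(20.7044, 23.1449) (21.5678, 20.9803) (28.7626, 15.6894) (49, 13.5456) (49, 29) (20.155, 29)]  |A|=375.3963
7. ⊥bis P6·P5 via (40.01,23.585): [(20.7044, 23.1449) (21.5678, 20.9803) (28.7626, 15.6894) (35.8248, 14.9413) (42.6319, 29) (20.155, 29)]  |A|=228.8253
8. ⊥bis P6·P7 via (33.685,18.87): [(20.7044, 23.1449) (21.5678, 20.9803) (24.9114, 18.5215) (37.8063, 19.0337) (42.6319, 29) (20.155, 29)]  |A|=194.3868
9. ⊥bis P6·P8 via (23,26.41): [(23.2507, 19.7427) (24.9114, 18.5215) (37.8063, 19.0337) (42.6319, 29) (22.9026, 29)]  |A|=173.8622
10. ⊥bis P6·P9 via (23.48,16.88): [(23.2507, 19.7427) (24.9114, 18.5215) (37.8063, 19.0337) (42.6319, 29) (22.9026, 29)]  |A|=173.8622
11. canonical 5-gon: [(23.2507, 19.7427) (24.9114, 18.5215) (37.8063, 19.0337) (42.6319, 29) (22.9026, 29)]
12. shoelace: 173.8622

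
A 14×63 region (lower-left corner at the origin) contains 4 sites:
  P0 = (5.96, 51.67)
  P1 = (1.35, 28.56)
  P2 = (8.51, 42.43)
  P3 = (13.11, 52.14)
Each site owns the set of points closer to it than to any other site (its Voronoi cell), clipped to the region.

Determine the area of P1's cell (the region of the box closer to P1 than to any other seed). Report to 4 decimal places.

1. box [0,14]×[0,63]: [(0, 0) (14, 0) (14, 63) (0, 63)]
2. ⊥bis P1·P0 via (3.655,40.115): [(0, 40.8441) (0, 0) (14, 0) (14, 38.0514)]  |A|=552.2683
3. ⊥bis P1·P2 via (4.93,35.495): [(0, 38.04) (0, 0) (14, 0) (14, 30.8129)]  |A|=481.9699
4. ⊥bis P1·P3 via (7.23,40.35): [(0, 38.04) (0, 0) (14, 0) (14, 30.8129)]  |A|=481.9699
5. canonical 4-gon: [(0, 38.04) (0, 0) (14, 0) (14, 30.8129)]
6. shoelace: 481.9699

Area of P1's cell: 481.9699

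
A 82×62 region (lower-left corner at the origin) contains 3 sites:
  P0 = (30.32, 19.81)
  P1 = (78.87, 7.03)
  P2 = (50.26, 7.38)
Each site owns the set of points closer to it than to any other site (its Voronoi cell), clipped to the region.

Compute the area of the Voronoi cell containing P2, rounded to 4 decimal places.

Area of P2's cell: 872.7823

1. box [0,82]×[0,62]: [(0, 0) (82, 0) (82, 62) (0, 62)]
2. ⊥bis P2·P0 via (40.29,13.595): [(31.8153, 0) (82, 0) (82, 62) (70.4642, 62)]  |A|=1913.3351
3. ⊥bis P2·P1 via (64.565,7.205): [(65.1307, 53.444) (31.8153, 0) (64.4769, 0)]  |A|=872.7823
4. canonical 3-gon: [(65.1307, 53.444) (31.8153, 0) (64.4769, 0)]
5. shoelace: 872.7823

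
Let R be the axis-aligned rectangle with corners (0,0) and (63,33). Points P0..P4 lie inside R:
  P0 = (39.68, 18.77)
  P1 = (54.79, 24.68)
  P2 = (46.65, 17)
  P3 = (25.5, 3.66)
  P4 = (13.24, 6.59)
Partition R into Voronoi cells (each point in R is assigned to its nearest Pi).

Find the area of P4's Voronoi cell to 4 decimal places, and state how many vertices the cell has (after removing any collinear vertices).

1. box [0,63]×[0,33]: [(0, 0) (63, 0) (63, 33) (0, 33)]
2. ⊥bis P4·P0 via (26.46,12.68): [(0, 0) (32.3012, 0) (17.0993, 33) (0, 33)]  |A|=815.1085
3. ⊥bis P4·P1 via (34.015,15.635): [(0, 0) (32.3012, 0) (17.0993, 33) (0, 33)]  |A|=815.1085
4. ⊥bis P4·P2 via (29.945,11.795): [(0, 0) (32.3012, 0) (17.0993, 33) (0, 33)]  |A|=815.1085
5. ⊥bis P4·P3 via (19.37,5.125): [(0, 0) (18.1452, 0) (22.9806, 20.2329) (17.0993, 33) (0, 33)]  |A|=671.8992
6. canonical 5-gon: [(0, 0) (18.1452, 0) (22.9806, 20.2329) (17.0993, 33) (0, 33)]
7. shoelace: 671.8992

Area of P4's cell: 671.8992 (5 vertices)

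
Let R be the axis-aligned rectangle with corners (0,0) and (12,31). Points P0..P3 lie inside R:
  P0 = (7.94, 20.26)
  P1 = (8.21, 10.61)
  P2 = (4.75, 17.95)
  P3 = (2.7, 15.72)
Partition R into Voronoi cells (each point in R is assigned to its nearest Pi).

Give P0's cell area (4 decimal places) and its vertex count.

Area of P0's cell: 130.6156 (5 vertices)

1. box [0,12]×[0,31]: [(0, 0) (12, 0) (12, 31) (0, 31)]
2. ⊥bis P0·P1 via (8.075,15.435): [(0, 15.2091) (12, 15.5448) (12, 31) (0, 31)]  |A|=187.4767
3. ⊥bis P0·P2 via (6.345,19.105): [(0, 27.8671) (8.9842, 15.4604) (12, 15.5448) (12, 31) (0, 31)]  |A|=130.6156
4. ⊥bis P0·P3 via (5.32,17.99): [(0, 27.8671) (8.9842, 15.4604) (12, 15.5448) (12, 31) (0, 31)]  |A|=130.6156
5. canonical 5-gon: [(0, 27.8671) (8.9842, 15.4604) (12, 15.5448) (12, 31) (0, 31)]
6. shoelace: 130.6156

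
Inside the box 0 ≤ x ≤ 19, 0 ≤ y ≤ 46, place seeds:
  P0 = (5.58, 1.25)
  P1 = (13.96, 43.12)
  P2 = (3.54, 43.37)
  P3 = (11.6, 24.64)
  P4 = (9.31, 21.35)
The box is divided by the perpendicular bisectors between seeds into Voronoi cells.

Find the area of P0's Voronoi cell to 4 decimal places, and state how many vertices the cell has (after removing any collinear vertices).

1. box [0,19]×[0,46]: [(0, 0) (19, 0) (19, 46) (0, 46)]
2. ⊥bis P0·P1 via (9.77,22.185): [(0, 24.1404) (0, 0) (19, 0) (19, 20.3377)]  |A|=422.5417
3. ⊥bis P0·P2 via (4.56,22.31): [(8.252, 22.4888) (0, 22.0891) (0, 0) (19, 0) (19, 20.3377)]  |A|=414.0782
4. ⊥bis P0·P3 via (8.59,12.945): [(0, 15.1559) (0, 0) (19, 0) (19, 10.2657)]  |A|=241.505
5. ⊥bis P0·P4 via (7.445,11.3): [(0, 12.6816) (0, 0) (19, 0) (19, 9.1557)]  |A|=207.4543
6. canonical 4-gon: [(0, 12.6816) (0, 0) (19, 0) (19, 9.1557)]
7. shoelace: 207.4543

Area of P0's cell: 207.4543 (4 vertices)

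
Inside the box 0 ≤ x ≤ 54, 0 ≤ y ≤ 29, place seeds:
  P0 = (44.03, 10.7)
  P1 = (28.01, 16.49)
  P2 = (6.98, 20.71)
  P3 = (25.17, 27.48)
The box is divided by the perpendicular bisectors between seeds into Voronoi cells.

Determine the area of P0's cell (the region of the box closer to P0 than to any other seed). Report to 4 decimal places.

1. box [0,54]×[0,29]: [(0, 0) (54, 0) (54, 29) (0, 29)]
2. ⊥bis P0·P1 via (36.02,13.595): [(31.1065, 0) (54, 0) (54, 29) (41.5877, 29)]  |A|=511.9344
3. ⊥bis P0·P2 via (25.505,15.705): [(31.1065, 0) (54, 0) (54, 29) (41.5877, 29)]  |A|=511.9344
4. ⊥bis P0·P3 via (34.6,19.09): [(40.3362, 25.5372) (31.1065, 0) (54, 0) (54, 29) (43.4171, 29)]  |A|=508.7672
5. canonical 5-gon: [(40.3362, 25.5372) (31.1065, 0) (54, 0) (54, 29) (43.4171, 29)]
6. shoelace: 508.7672

Area of P0's cell: 508.7672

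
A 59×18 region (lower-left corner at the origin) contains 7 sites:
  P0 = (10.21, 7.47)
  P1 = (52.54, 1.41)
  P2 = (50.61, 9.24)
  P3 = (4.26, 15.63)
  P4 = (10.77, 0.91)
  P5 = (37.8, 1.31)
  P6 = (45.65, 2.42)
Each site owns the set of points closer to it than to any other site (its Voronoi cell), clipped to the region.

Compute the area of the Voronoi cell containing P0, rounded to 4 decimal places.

1. box [0,59]×[0,18]: [(0, 0) (59, 0) (59, 18) (0, 18)]
2. ⊥bis P0·P1 via (31.375,4.44): [(0, 0) (30.7394, 0) (33.3163, 18) (0, 18)]  |A|=576.5006
3. ⊥bis P0·P2 via (30.41,8.355): [(0, 0) (30.7394, 0) (30.7675, 0.1962) (29.9874, 18) (0, 18)]  |A|=546.8677
4. ⊥bis P0·P3 via (7.235,11.55): [(0, 6.2745) (0, 0) (30.7394, 0) (30.7675, 0.1962) (29.9874, 18) (16.0807, 18)]  |A|=452.5904
5. ⊥bis P0·P4 via (10.49,4.19): [(0, 6.2745) (0, 3.2945) (30.5176, 5.8997) (29.9874, 18) (16.0807, 18)]  |A|=311.5394
6. ⊥bis P0·P5 via (24.005,4.39): [(0, 6.2745) (0, 3.2945) (24.2221, 5.3623) (27.0437, 18) (16.0807, 18)]  |A|=254.7071
7. ⊥bis P0·P6 via (27.93,4.945): [(0, 6.2745) (0, 3.2945) (24.2221, 5.3623) (27.0437, 18) (16.0807, 18)]  |A|=254.7071
8. canonical 5-gon: [(0, 6.2745) (0, 3.2945) (24.2221, 5.3623) (27.0437, 18) (16.0807, 18)]
9. shoelace: 254.7071

Area of P0's cell: 254.7071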